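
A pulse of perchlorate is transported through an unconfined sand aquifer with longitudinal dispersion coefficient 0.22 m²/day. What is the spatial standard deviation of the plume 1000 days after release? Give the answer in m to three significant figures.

21.0 m

Dispersive spreading gives a Gaussian with σ² = 2Dt; advection only shifts the center.
σ = √(2 × 0.22 × 1000) = 21.0 m.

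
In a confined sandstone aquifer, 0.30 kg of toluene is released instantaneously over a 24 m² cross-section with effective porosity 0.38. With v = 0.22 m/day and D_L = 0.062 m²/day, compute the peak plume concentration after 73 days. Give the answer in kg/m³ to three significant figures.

The peak of an instantaneous 1D plume sits at x = vt; there the Gaussian factor is 1 and C_max = M/(n_e·A·√(4πDt)), where n_e·A is the pore area the mass is dissolved in.
√(4πDt) = √(4π × 0.062 × 73) = 7.542 m, so C_max = 0.30/(0.38 × 24 × 7.542) = 0.00436 kg/m³.

0.00436 kg/m³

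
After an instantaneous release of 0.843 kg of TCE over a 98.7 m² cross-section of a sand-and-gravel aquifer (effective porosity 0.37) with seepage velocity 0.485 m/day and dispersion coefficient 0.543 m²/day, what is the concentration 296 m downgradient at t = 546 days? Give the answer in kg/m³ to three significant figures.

0.000167 kg/m³

For an instantaneous plane source, C(x,t) = M/(n_e·A·√(4πDt)) · exp(−(x−vt)²/(4Dt)), with n_e·A the pore (flow) area.
Plume center vt = 0.485 × 546 = 264.81 m, so the well at 296 m is 31.19 m downgradient of the peak.
√(4πDt) = 61.04 m, giving peak height M/(n_e·A·√(4πDt)) = 0.843/(0.37 × 98.7 × 61.04) = 0.0003782 kg/m³.
(x−vt)²/(4Dt) = (31.19)²/(4 × 0.543 × 546) = 0.8203; exp(−0.8203) = 0.4403.
C = 0.0003782 × 0.4403 = 0.000167 kg/m³.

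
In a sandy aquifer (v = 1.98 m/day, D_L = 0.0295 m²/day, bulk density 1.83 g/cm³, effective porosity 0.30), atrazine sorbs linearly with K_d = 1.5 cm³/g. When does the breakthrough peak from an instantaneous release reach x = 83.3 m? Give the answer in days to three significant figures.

Retardation factor R = 1 + ρ_b·K_d/n = 1 + 1.83 × 1.5/0.30 = 10.15.
Sorption retards both mechanisms: v_R = v/R = 0.1951 m/day, D_R = D/R = 0.002906 m²/day.
Peak time from v_R²t² + 2D_R t − x² = 0: t = (√(D_R² + v_R²x²) − D_R)/v_R².
√(D_R² + v_R²x²) = √(0.002906² + 0.1951² × 83.3²) = 16.25; v_R² = 0.03806.
t = (16.25 − 0.002906)/0.03806 = 427 days.

427 days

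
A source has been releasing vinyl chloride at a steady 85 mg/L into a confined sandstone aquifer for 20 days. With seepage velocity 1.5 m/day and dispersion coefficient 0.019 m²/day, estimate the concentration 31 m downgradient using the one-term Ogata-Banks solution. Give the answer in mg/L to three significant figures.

For a continuous step input, C/C₀ ≈ ½·erfc((x−vt)/(2√(Dt))).
vt = 1.5 × 20 = 30 m and 2√(Dt) = 2√(0.019 × 20) = 1.233 m.
Argument (x−vt)/(2√(Dt)) = (31 − 30)/1.233 = 0.8110; ½·erfc(0.8110) = 0.1257.
C = 85 × 0.1257 = 10.7 mg/L.

10.7 mg/L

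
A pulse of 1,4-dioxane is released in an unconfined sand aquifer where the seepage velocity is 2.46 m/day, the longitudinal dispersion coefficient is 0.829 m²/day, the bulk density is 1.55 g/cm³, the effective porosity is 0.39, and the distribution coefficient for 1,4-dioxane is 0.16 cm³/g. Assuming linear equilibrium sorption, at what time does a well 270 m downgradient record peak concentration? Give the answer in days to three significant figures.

Retardation factor R = 1 + ρ_b·K_d/n = 1 + 1.55 × 0.16/0.39 = 1.636.
Sorption retards both mechanisms: v_R = v/R = 1.504 m/day, D_R = D/R = 0.5067 m²/day.
Peak time from v_R²t² + 2D_R t − x² = 0: t = (√(D_R² + v_R²x²) − D_R)/v_R².
√(D_R² + v_R²x²) = √(0.5067² + 1.504² × 270²) = 406.1; v_R² = 2.262.
t = (406.1 − 0.5067)/2.262 = 179 days.

179 days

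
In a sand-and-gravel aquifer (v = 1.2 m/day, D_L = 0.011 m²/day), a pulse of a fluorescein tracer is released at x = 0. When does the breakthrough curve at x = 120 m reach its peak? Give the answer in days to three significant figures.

100 days

For the 1D instantaneous-source solution, setting ∂C/∂t = 0 at fixed x gives v²t² + 2Dt − x² = 0, so t = (√(D² + v²x²) − D)/v².
√(D² + v²x²) = √(0.011² + 1.2² × 120²) = 144.0; v² = 1.44.
t = (144.0 − 0.011)/1.44 = 100 days (vs. the pure-advection estimate x/v = 100 d).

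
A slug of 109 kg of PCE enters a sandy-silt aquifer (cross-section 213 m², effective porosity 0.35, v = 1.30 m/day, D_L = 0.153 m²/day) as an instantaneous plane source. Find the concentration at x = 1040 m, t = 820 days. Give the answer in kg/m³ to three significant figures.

For an instantaneous plane source, C(x,t) = M/(n_e·A·√(4πDt)) · exp(−(x−vt)²/(4Dt)), with n_e·A the pore (flow) area.
Plume center vt = 1.30 × 820 = 1066 m, so the well at 1040 m is 26 m upgradient of the peak.
√(4πDt) = 39.71 m, giving peak height M/(n_e·A·√(4πDt)) = 109/(0.35 × 213 × 39.71) = 0.03682 kg/m³.
(x−vt)²/(4Dt) = (-26)²/(4 × 0.153 × 820) = 1.347; exp(−1.347) = 0.2600.
C = 0.03682 × 0.2600 = 0.00957 kg/m³.

0.00957 kg/m³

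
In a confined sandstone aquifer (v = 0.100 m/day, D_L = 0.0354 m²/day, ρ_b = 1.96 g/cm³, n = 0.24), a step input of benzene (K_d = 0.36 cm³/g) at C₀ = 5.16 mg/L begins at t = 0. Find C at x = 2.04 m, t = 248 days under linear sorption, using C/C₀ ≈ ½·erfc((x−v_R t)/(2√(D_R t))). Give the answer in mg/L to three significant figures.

Retardation factor R = 1 + ρ_b·K_d/n = 1 + 1.96 × 0.36/0.24 = 3.940.
Sorption retards both mechanisms: v_R = v/R = 0.02538 m/day, D_R = D/R = 0.008985 m²/day.
v_R·t = 0.02538 × 248 = 6.29424 m; 2√(D_R t) = 2.985 m; argument = (2.04 − 6.29424)/2.985 = -1.425.
C = C₀ × ½·erfc(-1.425) = 5.16 × 0.9781 = 5.05 mg/L.

5.05 mg/L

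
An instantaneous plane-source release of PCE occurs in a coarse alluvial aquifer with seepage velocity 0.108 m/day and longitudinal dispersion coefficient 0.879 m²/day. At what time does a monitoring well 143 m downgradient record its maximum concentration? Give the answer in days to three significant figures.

1250 days

For the 1D instantaneous-source solution, setting ∂C/∂t = 0 at fixed x gives v²t² + 2Dt − x² = 0, so t = (√(D² + v²x²) − D)/v².
√(D² + v²x²) = √(0.879² + 0.108² × 143²) = 15.47; v² = 0.011664.
t = (15.47 − 0.879)/0.011664 = 1250 days (vs. the pure-advection estimate x/v = 1320 d).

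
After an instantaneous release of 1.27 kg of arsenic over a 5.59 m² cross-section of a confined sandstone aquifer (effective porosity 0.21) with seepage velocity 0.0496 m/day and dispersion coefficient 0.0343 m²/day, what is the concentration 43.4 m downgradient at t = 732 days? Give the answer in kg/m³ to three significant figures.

0.0369 kg/m³

For an instantaneous plane source, C(x,t) = M/(n_e·A·√(4πDt)) · exp(−(x−vt)²/(4Dt)), with n_e·A the pore (flow) area.
Plume center vt = 0.0496 × 732 = 36.3072 m, so the well at 43.4 m is 7.0928 m downgradient of the peak.
√(4πDt) = 17.76 m, giving peak height M/(n_e·A·√(4πDt)) = 1.27/(0.21 × 5.59 × 17.76) = 0.06092 kg/m³.
(x−vt)²/(4Dt) = (7.0928)²/(4 × 0.0343 × 732) = 0.5009; exp(−0.5009) = 0.6060.
C = 0.06092 × 0.6060 = 0.0369 kg/m³.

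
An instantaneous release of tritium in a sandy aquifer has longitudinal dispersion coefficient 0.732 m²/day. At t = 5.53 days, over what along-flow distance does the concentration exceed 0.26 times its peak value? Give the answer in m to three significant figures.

9.34 m

The plume is Gaussian with σ = √(2Dt) = √(2 × 0.732 × 5.53) = 2.845 m.
C/C_peak = exp(−Δx²/(2σ²)) = 0.26 ⇒ Δx = σ·√(−2 ln 0.26) = 2.845 × 1.641 = 4.669 m.
Width = 2Δx = 9.34 m.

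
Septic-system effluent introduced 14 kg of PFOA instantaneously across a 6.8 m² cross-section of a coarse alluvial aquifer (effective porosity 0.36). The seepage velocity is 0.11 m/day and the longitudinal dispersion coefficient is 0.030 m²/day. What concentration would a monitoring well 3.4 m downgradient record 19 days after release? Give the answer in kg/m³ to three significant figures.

For an instantaneous plane source, C(x,t) = M/(n_e·A·√(4πDt)) · exp(−(x−vt)²/(4Dt)), with n_e·A the pore (flow) area.
Plume center vt = 0.11 × 19 = 2.09 m, so the well at 3.4 m is 1.31 m downgradient of the peak.
√(4πDt) = 2.676 m, giving peak height M/(n_e·A·√(4πDt)) = 14/(0.36 × 6.8 × 2.676) = 2.137 kg/m³.
(x−vt)²/(4Dt) = (1.31)²/(4 × 0.030 × 19) = 0.7527; exp(−0.7527) = 0.4711.
C = 2.137 × 0.4711 = 1.01 kg/m³.

1.01 kg/m³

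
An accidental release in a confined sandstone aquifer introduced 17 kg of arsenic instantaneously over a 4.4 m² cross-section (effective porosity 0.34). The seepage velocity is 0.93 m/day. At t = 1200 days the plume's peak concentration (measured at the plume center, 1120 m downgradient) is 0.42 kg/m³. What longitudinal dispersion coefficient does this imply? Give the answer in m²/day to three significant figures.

At the plume center C_max = M/(n_e·A·√(4πDt)), so D = M²/(4πt·(n_e·A·C_max)²).
n_e·A·C_max = 0.34 × 4.4 × 0.42 = 0.6283 kg/m.
D = 17²/(4π × 1200 × 0.6283²) = 0.0485 m²/day.

0.0485 m²/day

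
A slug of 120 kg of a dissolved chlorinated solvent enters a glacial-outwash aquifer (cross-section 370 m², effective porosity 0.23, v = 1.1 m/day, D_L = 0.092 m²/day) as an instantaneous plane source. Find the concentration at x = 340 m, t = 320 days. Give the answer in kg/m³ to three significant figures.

0.0216 kg/m³

For an instantaneous plane source, C(x,t) = M/(n_e·A·√(4πDt)) · exp(−(x−vt)²/(4Dt)), with n_e·A the pore (flow) area.
Plume center vt = 1.1 × 320 = 352 m, so the well at 340 m is 12 m upgradient of the peak.
√(4πDt) = 19.23 m, giving peak height M/(n_e·A·√(4πDt)) = 120/(0.23 × 370 × 19.23) = 0.07333 kg/m³.
(x−vt)²/(4Dt) = (-12)²/(4 × 0.092 × 320) = 1.223; exp(−1.223) = 0.2943.
C = 0.07333 × 0.2943 = 0.0216 kg/m³.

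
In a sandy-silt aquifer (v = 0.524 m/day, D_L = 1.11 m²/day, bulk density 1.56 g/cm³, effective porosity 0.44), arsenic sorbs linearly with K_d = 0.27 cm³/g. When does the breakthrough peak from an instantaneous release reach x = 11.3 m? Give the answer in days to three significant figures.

Retardation factor R = 1 + ρ_b·K_d/n = 1 + 1.56 × 0.27/0.44 = 1.957.
Sorption retards both mechanisms: v_R = v/R = 0.2678 m/day, D_R = D/R = 0.5672 m²/day.
Peak time from v_R²t² + 2D_R t − x² = 0: t = (√(D_R² + v_R²x²) − D_R)/v_R².
√(D_R² + v_R²x²) = √(0.5672² + 0.2678² × 11.3²) = 3.079; v_R² = 0.07172.
t = (3.079 − 0.5672)/0.07172 = 35.0 days.

35.0 days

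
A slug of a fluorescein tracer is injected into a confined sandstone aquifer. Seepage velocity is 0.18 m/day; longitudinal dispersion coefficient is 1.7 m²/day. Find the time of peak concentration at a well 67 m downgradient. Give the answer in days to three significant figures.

323 days

For the 1D instantaneous-source solution, setting ∂C/∂t = 0 at fixed x gives v²t² + 2Dt − x² = 0, so t = (√(D² + v²x²) − D)/v².
√(D² + v²x²) = √(1.7² + 0.18² × 67²) = 12.18; v² = 0.0324.
t = (12.18 − 1.7)/0.0324 = 323 days (vs. the pure-advection estimate x/v = 372 d).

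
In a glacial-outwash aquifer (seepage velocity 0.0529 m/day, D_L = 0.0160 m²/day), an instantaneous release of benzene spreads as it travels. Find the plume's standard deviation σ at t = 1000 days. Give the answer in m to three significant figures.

Dispersive spreading gives a Gaussian with σ² = 2Dt; advection only shifts the center.
σ = √(2 × 0.0160 × 1000) = 5.66 m.

5.66 m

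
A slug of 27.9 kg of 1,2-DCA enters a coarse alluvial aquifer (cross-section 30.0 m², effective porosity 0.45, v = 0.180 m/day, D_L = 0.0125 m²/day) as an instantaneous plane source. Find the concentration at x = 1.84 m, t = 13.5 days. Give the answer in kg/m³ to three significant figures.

For an instantaneous plane source, C(x,t) = M/(n_e·A·√(4πDt)) · exp(−(x−vt)²/(4Dt)), with n_e·A the pore (flow) area.
Plume center vt = 0.180 × 13.5 = 2.43 m, so the well at 1.84 m is 0.59 m upgradient of the peak.
√(4πDt) = 1.456 m, giving peak height M/(n_e·A·√(4πDt)) = 27.9/(0.45 × 30.0 × 1.456) = 1.419 kg/m³.
(x−vt)²/(4Dt) = (-0.59)²/(4 × 0.0125 × 13.5) = 0.5157; exp(−0.5157) = 0.5971.
C = 1.419 × 0.5971 = 0.847 kg/m³.

0.847 kg/m³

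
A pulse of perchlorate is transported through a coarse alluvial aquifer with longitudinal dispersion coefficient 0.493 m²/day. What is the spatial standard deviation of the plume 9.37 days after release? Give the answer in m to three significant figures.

Dispersive spreading gives a Gaussian with σ² = 2Dt; advection only shifts the center.
σ = √(2 × 0.493 × 9.37) = 3.04 m.

3.04 m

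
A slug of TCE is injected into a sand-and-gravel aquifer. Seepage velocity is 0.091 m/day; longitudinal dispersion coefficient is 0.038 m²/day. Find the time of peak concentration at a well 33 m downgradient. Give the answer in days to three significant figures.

358 days

For the 1D instantaneous-source solution, setting ∂C/∂t = 0 at fixed x gives v²t² + 2Dt − x² = 0, so t = (√(D² + v²x²) − D)/v².
√(D² + v²x²) = √(0.038² + 0.091² × 33²) = 3.003; v² = 0.008281.
t = (3.003 − 0.038)/0.008281 = 358 days (vs. the pure-advection estimate x/v = 363 d).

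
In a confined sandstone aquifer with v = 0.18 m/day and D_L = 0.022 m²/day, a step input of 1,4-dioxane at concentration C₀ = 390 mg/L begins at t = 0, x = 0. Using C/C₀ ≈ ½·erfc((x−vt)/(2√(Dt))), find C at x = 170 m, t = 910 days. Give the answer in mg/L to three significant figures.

For a continuous step input, C/C₀ ≈ ½·erfc((x−vt)/(2√(Dt))).
vt = 0.18 × 910 = 163.8 m and 2√(Dt) = 2√(0.022 × 910) = 8.949 m.
Argument (x−vt)/(2√(Dt)) = (170 − 163.8)/8.949 = 0.6928; ½·erfc(0.6928) = 0.1636.
C = 390 × 0.1636 = 63.8 mg/L.

63.8 mg/L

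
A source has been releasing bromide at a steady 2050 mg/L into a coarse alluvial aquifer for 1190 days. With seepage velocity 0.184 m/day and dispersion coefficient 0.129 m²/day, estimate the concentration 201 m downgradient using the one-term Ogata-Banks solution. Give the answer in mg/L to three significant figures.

For a continuous step input, C/C₀ ≈ ½·erfc((x−vt)/(2√(Dt))).
vt = 0.184 × 1190 = 218.96 m and 2√(Dt) = 2√(0.129 × 1190) = 24.78 m.
Argument (x−vt)/(2√(Dt)) = (201 − 218.96)/24.78 = -0.7248; ½·erfc(-0.7248) = 0.8473.
C = 2050 × 0.8473 = 1740 mg/L.

1740 mg/L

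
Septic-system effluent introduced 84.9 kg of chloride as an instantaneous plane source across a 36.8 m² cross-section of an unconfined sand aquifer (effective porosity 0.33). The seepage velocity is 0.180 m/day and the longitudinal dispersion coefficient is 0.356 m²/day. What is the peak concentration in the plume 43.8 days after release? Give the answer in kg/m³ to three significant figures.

0.499 kg/m³

The peak of an instantaneous 1D plume sits at x = vt; there the Gaussian factor is 1 and C_max = M/(n_e·A·√(4πDt)), where n_e·A is the pore area the mass is dissolved in.
√(4πDt) = √(4π × 0.356 × 43.8) = 14.00 m, so C_max = 84.9/(0.33 × 36.8 × 14.00) = 0.499 kg/m³.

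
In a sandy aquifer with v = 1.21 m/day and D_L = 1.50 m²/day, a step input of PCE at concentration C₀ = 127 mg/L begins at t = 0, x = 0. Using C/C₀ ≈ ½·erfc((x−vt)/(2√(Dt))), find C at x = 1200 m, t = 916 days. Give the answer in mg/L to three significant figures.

5.11 mg/L

For a continuous step input, C/C₀ ≈ ½·erfc((x−vt)/(2√(Dt))).
vt = 1.21 × 916 = 1108.36 m and 2√(Dt) = 2√(1.50 × 916) = 74.14 m.
Argument (x−vt)/(2√(Dt)) = (1200 − 1108.36)/74.14 = 1.236; ½·erfc(1.236) = 0.04023.
C = 127 × 0.04023 = 5.11 mg/L.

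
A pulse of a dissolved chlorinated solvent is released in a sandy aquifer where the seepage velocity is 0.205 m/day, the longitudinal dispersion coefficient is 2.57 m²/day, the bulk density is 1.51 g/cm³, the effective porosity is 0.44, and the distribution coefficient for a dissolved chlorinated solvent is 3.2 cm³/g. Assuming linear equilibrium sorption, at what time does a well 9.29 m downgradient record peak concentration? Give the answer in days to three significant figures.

Retardation factor R = 1 + ρ_b·K_d/n = 1 + 1.51 × 3.2/0.44 = 11.98.
Sorption retards both mechanisms: v_R = v/R = 0.01711 m/day, D_R = D/R = 0.2145 m²/day.
Peak time from v_R²t² + 2D_R t − x² = 0: t = (√(D_R² + v_R²x²) − D_R)/v_R².
√(D_R² + v_R²x²) = √(0.2145² + 0.01711² × 9.29²) = 0.2670; v_R² = 0.0002928.
t = (0.2670 − 0.2145)/0.0002928 = 179 days.

179 days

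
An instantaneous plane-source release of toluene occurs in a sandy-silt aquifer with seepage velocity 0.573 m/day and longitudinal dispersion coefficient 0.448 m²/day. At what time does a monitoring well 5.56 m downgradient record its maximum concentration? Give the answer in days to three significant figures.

8.43 days

For the 1D instantaneous-source solution, setting ∂C/∂t = 0 at fixed x gives v²t² + 2Dt − x² = 0, so t = (√(D² + v²x²) − D)/v².
√(D² + v²x²) = √(0.448² + 0.573² × 5.56²) = 3.217; v² = 0.328329.
t = (3.217 − 0.448)/0.328329 = 8.43 days (vs. the pure-advection estimate x/v = 9.70 d).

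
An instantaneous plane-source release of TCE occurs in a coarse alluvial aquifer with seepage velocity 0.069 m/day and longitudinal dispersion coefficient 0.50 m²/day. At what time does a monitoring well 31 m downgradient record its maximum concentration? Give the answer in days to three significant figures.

For the 1D instantaneous-source solution, setting ∂C/∂t = 0 at fixed x gives v²t² + 2Dt − x² = 0, so t = (√(D² + v²x²) − D)/v².
√(D² + v²x²) = √(0.50² + 0.069² × 31²) = 2.197; v² = 0.004761.
t = (2.197 − 0.50)/0.004761 = 356 days (vs. the pure-advection estimate x/v = 449 d).

356 days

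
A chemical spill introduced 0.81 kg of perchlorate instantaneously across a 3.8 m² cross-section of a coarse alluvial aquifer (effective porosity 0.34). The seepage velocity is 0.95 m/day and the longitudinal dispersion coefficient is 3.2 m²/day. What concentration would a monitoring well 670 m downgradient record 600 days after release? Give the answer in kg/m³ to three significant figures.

0.00110 kg/m³

For an instantaneous plane source, C(x,t) = M/(n_e·A·√(4πDt)) · exp(−(x−vt)²/(4Dt)), with n_e·A the pore (flow) area.
Plume center vt = 0.95 × 600 = 570 m, so the well at 670 m is 100 m downgradient of the peak.
√(4πDt) = 155.3 m, giving peak height M/(n_e·A·√(4πDt)) = 0.81/(0.34 × 3.8 × 155.3) = 0.004037 kg/m³.
(x−vt)²/(4Dt) = (100)²/(4 × 3.2 × 600) = 1.302; exp(−1.302) = 0.2720.
C = 0.004037 × 0.2720 = 0.00110 kg/m³.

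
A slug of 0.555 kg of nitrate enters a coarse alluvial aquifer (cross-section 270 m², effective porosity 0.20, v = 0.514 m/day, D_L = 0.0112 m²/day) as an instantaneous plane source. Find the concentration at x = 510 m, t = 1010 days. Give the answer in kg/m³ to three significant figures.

For an instantaneous plane source, C(x,t) = M/(n_e·A·√(4πDt)) · exp(−(x−vt)²/(4Dt)), with n_e·A the pore (flow) area.
Plume center vt = 0.514 × 1010 = 519.14 m, so the well at 510 m is 9.14 m upgradient of the peak.
√(4πDt) = 11.92 m, giving peak height M/(n_e·A·√(4πDt)) = 0.555/(0.20 × 270 × 11.92) = 0.0008622 kg/m³.
(x−vt)²/(4Dt) = (-9.14)²/(4 × 0.0112 × 1010) = 1.846; exp(−1.846) = 0.1579.
C = 0.0008622 × 0.1579 = 0.000136 kg/m³.

0.000136 kg/m³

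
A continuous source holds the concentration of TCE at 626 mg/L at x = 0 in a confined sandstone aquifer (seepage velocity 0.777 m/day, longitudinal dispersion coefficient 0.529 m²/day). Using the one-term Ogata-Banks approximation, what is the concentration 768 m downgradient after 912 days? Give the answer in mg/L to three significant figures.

17.5 mg/L

For a continuous step input, C/C₀ ≈ ½·erfc((x−vt)/(2√(Dt))).
vt = 0.777 × 912 = 708.624 m and 2√(Dt) = 2√(0.529 × 912) = 43.93 m.
Argument (x−vt)/(2√(Dt)) = (768 − 708.624)/43.93 = 1.352; ½·erfc(1.352) = 0.02794.
C = 626 × 0.02794 = 17.5 mg/L.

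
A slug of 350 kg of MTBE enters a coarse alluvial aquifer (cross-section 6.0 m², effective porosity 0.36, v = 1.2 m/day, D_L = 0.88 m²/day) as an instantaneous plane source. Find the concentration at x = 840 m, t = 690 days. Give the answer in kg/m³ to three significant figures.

1.75 kg/m³

For an instantaneous plane source, C(x,t) = M/(n_e·A·√(4πDt)) · exp(−(x−vt)²/(4Dt)), with n_e·A the pore (flow) area.
Plume center vt = 1.2 × 690 = 828 m, so the well at 840 m is 12 m downgradient of the peak.
√(4πDt) = 87.35 m, giving peak height M/(n_e·A·√(4πDt)) = 350/(0.36 × 6.0 × 87.35) = 1.855 kg/m³.
(x−vt)²/(4Dt) = (12)²/(4 × 0.88 × 690) = 0.05929; exp(−0.05929) = 0.9424.
C = 1.855 × 0.9424 = 1.75 kg/m³.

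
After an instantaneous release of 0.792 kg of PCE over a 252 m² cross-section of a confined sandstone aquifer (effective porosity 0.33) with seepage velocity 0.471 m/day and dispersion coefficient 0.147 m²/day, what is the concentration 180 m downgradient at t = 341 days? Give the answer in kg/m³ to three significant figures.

5.82e-05 kg/m³

For an instantaneous plane source, C(x,t) = M/(n_e·A·√(4πDt)) · exp(−(x−vt)²/(4Dt)), with n_e·A the pore (flow) area.
Plume center vt = 0.471 × 341 = 160.611 m, so the well at 180 m is 19.389 m downgradient of the peak.
√(4πDt) = 25.10 m, giving peak height M/(n_e·A·√(4πDt)) = 0.792/(0.33 × 252 × 25.10) = 0.0003794 kg/m³.
(x−vt)²/(4Dt) = (19.389)²/(4 × 0.147 × 341) = 1.875; exp(−1.875) = 0.1534.
C = 0.0003794 × 0.1534 = 5.82e-05 kg/m³.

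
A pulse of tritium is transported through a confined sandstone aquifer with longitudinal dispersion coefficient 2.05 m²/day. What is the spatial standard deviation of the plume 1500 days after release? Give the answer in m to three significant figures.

78.4 m

Dispersive spreading gives a Gaussian with σ² = 2Dt; advection only shifts the center.
σ = √(2 × 2.05 × 1500) = 78.4 m.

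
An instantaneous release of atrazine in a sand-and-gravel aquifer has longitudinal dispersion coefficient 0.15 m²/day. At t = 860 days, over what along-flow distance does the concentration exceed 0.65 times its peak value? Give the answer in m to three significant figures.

The plume is Gaussian with σ = √(2Dt) = √(2 × 0.15 × 860) = 16.06 m.
C/C_peak = exp(−Δx²/(2σ²)) = 0.65 ⇒ Δx = σ·√(−2 ln 0.65) = 16.06 × 0.9282 = 14.91 m.
Width = 2Δx = 29.8 m.

29.8 m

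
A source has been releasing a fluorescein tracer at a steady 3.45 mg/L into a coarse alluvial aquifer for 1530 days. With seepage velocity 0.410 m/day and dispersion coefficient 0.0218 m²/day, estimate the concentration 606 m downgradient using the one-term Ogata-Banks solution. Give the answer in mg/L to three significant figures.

For a continuous step input, C/C₀ ≈ ½·erfc((x−vt)/(2√(Dt))).
vt = 0.410 × 1530 = 627.3 m and 2√(Dt) = 2√(0.0218 × 1530) = 11.55 m.
Argument (x−vt)/(2√(Dt)) = (606 − 627.3)/11.55 = -1.844; ½·erfc(-1.844) = 0.9954.
C = 3.45 × 0.9954 = 3.43 mg/L.

3.43 mg/L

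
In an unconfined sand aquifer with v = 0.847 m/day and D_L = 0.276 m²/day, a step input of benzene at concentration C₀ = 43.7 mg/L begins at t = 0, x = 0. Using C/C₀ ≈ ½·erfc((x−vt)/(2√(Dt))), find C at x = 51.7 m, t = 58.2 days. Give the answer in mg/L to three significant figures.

For a continuous step input, C/C₀ ≈ ½·erfc((x−vt)/(2√(Dt))).
vt = 0.847 × 58.2 = 49.2954 m and 2√(Dt) = 2√(0.276 × 58.2) = 8.016 m.
Argument (x−vt)/(2√(Dt)) = (51.7 − 49.2954)/8.016 = 0.3000; ½·erfc(0.3000) = 0.3357.
C = 43.7 × 0.3357 = 14.7 mg/L.

14.7 mg/L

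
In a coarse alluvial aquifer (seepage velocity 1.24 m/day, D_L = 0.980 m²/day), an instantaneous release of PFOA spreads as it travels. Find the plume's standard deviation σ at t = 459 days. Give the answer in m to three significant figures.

Dispersive spreading gives a Gaussian with σ² = 2Dt; advection only shifts the center.
σ = √(2 × 0.980 × 459) = 30.0 m.

30.0 m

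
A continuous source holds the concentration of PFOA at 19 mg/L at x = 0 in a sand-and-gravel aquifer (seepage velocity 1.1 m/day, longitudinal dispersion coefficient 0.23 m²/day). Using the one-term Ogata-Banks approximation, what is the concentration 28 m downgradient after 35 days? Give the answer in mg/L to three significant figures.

18.9 mg/L

For a continuous step input, C/C₀ ≈ ½·erfc((x−vt)/(2√(Dt))).
vt = 1.1 × 35 = 38.5 m and 2√(Dt) = 2√(0.23 × 35) = 5.675 m.
Argument (x−vt)/(2√(Dt)) = (28 − 38.5)/5.675 = -1.850; ½·erfc(-1.850) = 0.9956.
C = 19 × 0.9956 = 18.9 mg/L.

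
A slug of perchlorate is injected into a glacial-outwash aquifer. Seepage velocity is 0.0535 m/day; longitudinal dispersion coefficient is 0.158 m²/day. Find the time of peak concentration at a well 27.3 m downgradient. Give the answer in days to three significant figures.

For the 1D instantaneous-source solution, setting ∂C/∂t = 0 at fixed x gives v²t² + 2Dt − x² = 0, so t = (√(D² + v²x²) − D)/v².
√(D² + v²x²) = √(0.158² + 0.0535² × 27.3²) = 1.469; v² = 0.00286225.
t = (1.469 − 0.158)/0.00286225 = 458 days (vs. the pure-advection estimate x/v = 510 d).

458 days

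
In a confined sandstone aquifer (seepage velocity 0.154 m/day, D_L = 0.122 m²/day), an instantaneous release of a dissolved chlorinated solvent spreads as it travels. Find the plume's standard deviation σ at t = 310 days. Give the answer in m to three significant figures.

Dispersive spreading gives a Gaussian with σ² = 2Dt; advection only shifts the center.
σ = √(2 × 0.122 × 310) = 8.70 m.

8.70 m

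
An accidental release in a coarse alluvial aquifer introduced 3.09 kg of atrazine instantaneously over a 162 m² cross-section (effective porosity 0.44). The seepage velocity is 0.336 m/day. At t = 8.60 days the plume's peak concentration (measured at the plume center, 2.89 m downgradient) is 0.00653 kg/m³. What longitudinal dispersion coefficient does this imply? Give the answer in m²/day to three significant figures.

0.408 m²/day

At the plume center C_max = M/(n_e·A·√(4πDt)), so D = M²/(4πt·(n_e·A·C_max)²).
n_e·A·C_max = 0.44 × 162 × 0.00653 = 0.4655 kg/m.
D = 3.09²/(4π × 8.60 × 0.4655²) = 0.408 m²/day.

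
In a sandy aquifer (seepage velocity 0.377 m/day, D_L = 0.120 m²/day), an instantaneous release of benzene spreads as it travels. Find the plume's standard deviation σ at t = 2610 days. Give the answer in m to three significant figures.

25.0 m

Dispersive spreading gives a Gaussian with σ² = 2Dt; advection only shifts the center.
σ = √(2 × 0.120 × 2610) = 25.0 m.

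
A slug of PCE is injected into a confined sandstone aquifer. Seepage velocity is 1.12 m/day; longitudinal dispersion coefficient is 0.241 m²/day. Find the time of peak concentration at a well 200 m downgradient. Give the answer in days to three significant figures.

For the 1D instantaneous-source solution, setting ∂C/∂t = 0 at fixed x gives v²t² + 2Dt − x² = 0, so t = (√(D² + v²x²) − D)/v².
√(D² + v²x²) = √(0.241² + 1.12² × 200²) = 224.0; v² = 1.2544.
t = (224.0 − 0.241)/1.2544 = 178 days (vs. the pure-advection estimate x/v = 179 d).

178 days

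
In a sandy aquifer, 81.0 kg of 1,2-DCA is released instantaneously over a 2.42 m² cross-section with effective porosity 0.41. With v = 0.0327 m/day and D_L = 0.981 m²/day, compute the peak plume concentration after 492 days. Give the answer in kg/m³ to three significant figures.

1.05 kg/m³

The peak of an instantaneous 1D plume sits at x = vt; there the Gaussian factor is 1 and C_max = M/(n_e·A·√(4πDt)), where n_e·A is the pore area the mass is dissolved in.
√(4πDt) = √(4π × 0.981 × 492) = 77.88 m, so C_max = 81.0/(0.41 × 2.42 × 77.88) = 1.05 kg/m³.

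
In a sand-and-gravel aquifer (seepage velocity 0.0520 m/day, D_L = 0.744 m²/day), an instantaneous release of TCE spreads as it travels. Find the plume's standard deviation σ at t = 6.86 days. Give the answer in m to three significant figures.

Dispersive spreading gives a Gaussian with σ² = 2Dt; advection only shifts the center.
σ = √(2 × 0.744 × 6.86) = 3.19 m.

3.19 m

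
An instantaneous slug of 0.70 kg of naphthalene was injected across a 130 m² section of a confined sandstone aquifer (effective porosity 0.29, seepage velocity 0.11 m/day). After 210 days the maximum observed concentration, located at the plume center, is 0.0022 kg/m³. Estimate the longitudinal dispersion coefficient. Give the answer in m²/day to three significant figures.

At the plume center C_max = M/(n_e·A·√(4πDt)), so D = M²/(4πt·(n_e·A·C_max)²).
n_e·A·C_max = 0.29 × 130 × 0.0022 = 0.08294 kg/m.
D = 0.70²/(4π × 210 × 0.08294²) = 0.0270 m²/day.

0.0270 m²/day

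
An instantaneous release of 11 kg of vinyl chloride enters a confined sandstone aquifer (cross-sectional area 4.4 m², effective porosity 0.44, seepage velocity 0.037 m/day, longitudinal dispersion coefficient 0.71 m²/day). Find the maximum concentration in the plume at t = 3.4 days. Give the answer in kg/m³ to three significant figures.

The peak of an instantaneous 1D plume sits at x = vt; there the Gaussian factor is 1 and C_max = M/(n_e·A·√(4πDt)), where n_e·A is the pore area the mass is dissolved in.
√(4πDt) = √(4π × 0.71 × 3.4) = 5.508 m, so C_max = 11/(0.44 × 4.4 × 5.508) = 1.03 kg/m³.

1.03 kg/m³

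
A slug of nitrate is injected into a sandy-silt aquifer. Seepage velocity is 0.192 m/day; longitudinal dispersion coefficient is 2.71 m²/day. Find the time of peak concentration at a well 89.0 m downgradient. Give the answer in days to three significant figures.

396 days

For the 1D instantaneous-source solution, setting ∂C/∂t = 0 at fixed x gives v²t² + 2Dt − x² = 0, so t = (√(D² + v²x²) − D)/v².
√(D² + v²x²) = √(2.71² + 0.192² × 89.0²) = 17.30; v² = 0.036864.
t = (17.30 − 2.71)/0.036864 = 396 days (vs. the pure-advection estimate x/v = 464 d).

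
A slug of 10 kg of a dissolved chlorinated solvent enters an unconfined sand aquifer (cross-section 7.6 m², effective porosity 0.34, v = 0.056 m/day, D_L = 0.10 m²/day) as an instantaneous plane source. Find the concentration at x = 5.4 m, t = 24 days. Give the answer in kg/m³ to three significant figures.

0.127 kg/m³

For an instantaneous plane source, C(x,t) = M/(n_e·A·√(4πDt)) · exp(−(x−vt)²/(4Dt)), with n_e·A the pore (flow) area.
Plume center vt = 0.056 × 24 = 1.344 m, so the well at 5.4 m is 4.056 m downgradient of the peak.
√(4πDt) = 5.492 m, giving peak height M/(n_e·A·√(4πDt)) = 10/(0.34 × 7.6 × 5.492) = 0.7047 kg/m³.
(x−vt)²/(4Dt) = (4.056)²/(4 × 0.10 × 24) = 1.714; exp(−1.714) = 0.1801.
C = 0.7047 × 0.1801 = 0.127 kg/m³.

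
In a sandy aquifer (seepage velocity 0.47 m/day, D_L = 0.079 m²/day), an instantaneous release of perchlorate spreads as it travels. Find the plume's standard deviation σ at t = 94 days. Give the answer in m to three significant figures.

3.85 m

Dispersive spreading gives a Gaussian with σ² = 2Dt; advection only shifts the center.
σ = √(2 × 0.079 × 94) = 3.85 m.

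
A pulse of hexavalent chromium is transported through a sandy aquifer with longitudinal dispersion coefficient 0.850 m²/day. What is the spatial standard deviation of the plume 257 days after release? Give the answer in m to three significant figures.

20.9 m

Dispersive spreading gives a Gaussian with σ² = 2Dt; advection only shifts the center.
σ = √(2 × 0.850 × 257) = 20.9 m.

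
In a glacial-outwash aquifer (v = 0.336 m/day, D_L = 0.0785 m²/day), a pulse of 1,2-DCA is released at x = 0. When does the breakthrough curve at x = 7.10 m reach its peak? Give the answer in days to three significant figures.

20.4 days

For the 1D instantaneous-source solution, setting ∂C/∂t = 0 at fixed x gives v²t² + 2Dt − x² = 0, so t = (√(D² + v²x²) − D)/v².
√(D² + v²x²) = √(0.0785² + 0.336² × 7.10²) = 2.387; v² = 0.112896.
t = (2.387 − 0.0785)/0.112896 = 20.4 days (vs. the pure-advection estimate x/v = 21.1 d).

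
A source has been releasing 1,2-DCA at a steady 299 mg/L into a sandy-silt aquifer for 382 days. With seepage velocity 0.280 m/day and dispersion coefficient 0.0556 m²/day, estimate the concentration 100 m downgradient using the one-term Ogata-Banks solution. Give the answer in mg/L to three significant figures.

256 mg/L

For a continuous step input, C/C₀ ≈ ½·erfc((x−vt)/(2√(Dt))).
vt = 0.280 × 382 = 106.96 m and 2√(Dt) = 2√(0.0556 × 382) = 9.217 m.
Argument (x−vt)/(2√(Dt)) = (100 − 106.96)/9.217 = -0.7551; ½·erfc(-0.7551) = 0.8572.
C = 299 × 0.8572 = 256 mg/L.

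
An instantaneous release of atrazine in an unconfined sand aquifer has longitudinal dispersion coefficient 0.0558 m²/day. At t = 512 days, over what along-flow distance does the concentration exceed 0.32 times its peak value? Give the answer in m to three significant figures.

22.8 m

The plume is Gaussian with σ = √(2Dt) = √(2 × 0.0558 × 512) = 7.559 m.
C/C_peak = exp(−Δx²/(2σ²)) = 0.32 ⇒ Δx = σ·√(−2 ln 0.32) = 7.559 × 1.510 = 11.41 m.
Width = 2Δx = 22.8 m.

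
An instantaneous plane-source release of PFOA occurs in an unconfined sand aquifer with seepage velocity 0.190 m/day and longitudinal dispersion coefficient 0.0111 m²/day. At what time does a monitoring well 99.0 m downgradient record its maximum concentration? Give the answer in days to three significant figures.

For the 1D instantaneous-source solution, setting ∂C/∂t = 0 at fixed x gives v²t² + 2Dt − x² = 0, so t = (√(D² + v²x²) − D)/v².
√(D² + v²x²) = √(0.0111² + 0.190² × 99.0²) = 18.81; v² = 0.0361.
t = (18.81 − 0.0111)/0.0361 = 521 days (vs. the pure-advection estimate x/v = 521 d).

521 days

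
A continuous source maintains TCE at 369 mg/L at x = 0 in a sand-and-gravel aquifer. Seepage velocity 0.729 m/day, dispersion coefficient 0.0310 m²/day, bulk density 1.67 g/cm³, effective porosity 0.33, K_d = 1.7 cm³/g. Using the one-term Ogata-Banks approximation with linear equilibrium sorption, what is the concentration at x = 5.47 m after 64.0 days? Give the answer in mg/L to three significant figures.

63.0 mg/L

Retardation factor R = 1 + ρ_b·K_d/n = 1 + 1.67 × 1.7/0.33 = 9.603.
Sorption retards both mechanisms: v_R = v/R = 0.07591 m/day, D_R = D/R = 0.003228 m²/day.
v_R·t = 0.07591 × 64.0 = 4.85824 m; 2√(D_R t) = 0.9090 m; argument = (5.47 − 4.85824)/0.9090 = 0.6730.
C = C₀ × ½·erfc(0.6730) = 369 × 0.1706 = 63.0 mg/L.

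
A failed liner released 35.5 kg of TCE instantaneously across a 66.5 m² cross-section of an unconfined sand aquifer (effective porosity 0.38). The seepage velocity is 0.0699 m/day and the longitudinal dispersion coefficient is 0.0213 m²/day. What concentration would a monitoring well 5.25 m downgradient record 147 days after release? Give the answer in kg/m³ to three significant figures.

0.0298 kg/m³

For an instantaneous plane source, C(x,t) = M/(n_e·A·√(4πDt)) · exp(−(x−vt)²/(4Dt)), with n_e·A the pore (flow) area.
Plume center vt = 0.0699 × 147 = 10.2753 m, so the well at 5.25 m is 5.0253 m upgradient of the peak.
√(4πDt) = 6.273 m, giving peak height M/(n_e·A·√(4πDt)) = 35.5/(0.38 × 66.5 × 6.273) = 0.2239 kg/m³.
(x−vt)²/(4Dt) = (-5.0253)²/(4 × 0.0213 × 147) = 2.016; exp(−2.016) = 0.1332.
C = 0.2239 × 0.1332 = 0.0298 kg/m³.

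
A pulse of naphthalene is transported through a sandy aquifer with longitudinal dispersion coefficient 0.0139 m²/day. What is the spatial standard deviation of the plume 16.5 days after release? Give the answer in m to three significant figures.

Dispersive spreading gives a Gaussian with σ² = 2Dt; advection only shifts the center.
σ = √(2 × 0.0139 × 16.5) = 0.677 m.

0.677 m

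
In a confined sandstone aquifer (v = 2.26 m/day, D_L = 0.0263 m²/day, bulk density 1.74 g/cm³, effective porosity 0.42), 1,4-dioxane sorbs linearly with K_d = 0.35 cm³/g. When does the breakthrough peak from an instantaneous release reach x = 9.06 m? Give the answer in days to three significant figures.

Retardation factor R = 1 + ρ_b·K_d/n = 1 + 1.74 × 0.35/0.42 = 2.450.
Sorption retards both mechanisms: v_R = v/R = 0.9224 m/day, D_R = D/R = 0.01073 m²/day.
Peak time from v_R²t² + 2D_R t − x² = 0: t = (√(D_R² + v_R²x²) − D_R)/v_R².
√(D_R² + v_R²x²) = √(0.01073² + 0.9224² × 9.06²) = 8.357; v_R² = 0.8508.
t = (8.357 − 0.01073)/0.8508 = 9.81 days.

9.81 days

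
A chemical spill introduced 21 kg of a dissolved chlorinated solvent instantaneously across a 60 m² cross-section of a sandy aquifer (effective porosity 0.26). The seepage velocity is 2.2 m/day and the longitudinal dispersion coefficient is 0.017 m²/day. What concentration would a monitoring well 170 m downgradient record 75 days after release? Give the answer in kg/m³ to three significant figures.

0.00250 kg/m³

For an instantaneous plane source, C(x,t) = M/(n_e·A·√(4πDt)) · exp(−(x−vt)²/(4Dt)), with n_e·A the pore (flow) area.
Plume center vt = 2.2 × 75 = 165 m, so the well at 170 m is 5 m downgradient of the peak.
√(4πDt) = 4.003 m, giving peak height M/(n_e·A·√(4πDt)) = 21/(0.26 × 60 × 4.003) = 0.3363 kg/m³.
(x−vt)²/(4Dt) = (5)²/(4 × 0.017 × 75) = 4.902; exp(−4.902) = 0.007432.
C = 0.3363 × 0.007432 = 0.00250 kg/m³.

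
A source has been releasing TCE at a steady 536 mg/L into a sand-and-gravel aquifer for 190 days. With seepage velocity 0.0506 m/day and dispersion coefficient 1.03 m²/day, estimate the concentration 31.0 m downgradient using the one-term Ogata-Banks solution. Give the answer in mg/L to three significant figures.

For a continuous step input, C/C₀ ≈ ½·erfc((x−vt)/(2√(Dt))).
vt = 0.0506 × 190 = 9.614 m and 2√(Dt) = 2√(1.03 × 190) = 27.98 m.
Argument (x−vt)/(2√(Dt)) = (31.0 − 9.614)/27.98 = 0.7643; ½·erfc(0.7643) = 0.1399.
C = 536 × 0.1399 = 75.0 mg/L.

75.0 mg/L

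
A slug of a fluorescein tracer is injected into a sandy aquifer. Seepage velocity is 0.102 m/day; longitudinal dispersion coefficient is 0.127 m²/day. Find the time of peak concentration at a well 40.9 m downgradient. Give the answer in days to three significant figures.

For the 1D instantaneous-source solution, setting ∂C/∂t = 0 at fixed x gives v²t² + 2Dt − x² = 0, so t = (√(D² + v²x²) − D)/v².
√(D² + v²x²) = √(0.127² + 0.102² × 40.9²) = 4.174; v² = 0.010404.
t = (4.174 − 0.127)/0.010404 = 389 days (vs. the pure-advection estimate x/v = 401 d).

389 days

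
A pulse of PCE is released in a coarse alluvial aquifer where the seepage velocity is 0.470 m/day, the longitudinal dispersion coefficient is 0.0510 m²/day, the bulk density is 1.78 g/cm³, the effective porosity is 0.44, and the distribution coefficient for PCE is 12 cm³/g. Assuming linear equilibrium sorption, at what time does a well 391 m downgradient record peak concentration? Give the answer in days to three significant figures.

41200 days

Retardation factor R = 1 + ρ_b·K_d/n = 1 + 1.78 × 12/0.44 = 49.55.
Sorption retards both mechanisms: v_R = v/R = 0.009485 m/day, D_R = D/R = 0.001029 m²/day.
Peak time from v_R²t² + 2D_R t − x² = 0: t = (√(D_R² + v_R²x²) − D_R)/v_R².
√(D_R² + v_R²x²) = √(0.001029² + 0.009485² × 391²) = 3.709; v_R² = 8.997e-05.
t = (3.709 − 0.001029)/8.997e-05 = 41200 days.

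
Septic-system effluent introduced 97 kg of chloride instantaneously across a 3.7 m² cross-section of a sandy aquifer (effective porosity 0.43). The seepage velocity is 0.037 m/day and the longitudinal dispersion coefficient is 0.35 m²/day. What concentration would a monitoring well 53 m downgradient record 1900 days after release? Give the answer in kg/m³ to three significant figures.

0.596 kg/m³

For an instantaneous plane source, C(x,t) = M/(n_e·A·√(4πDt)) · exp(−(x−vt)²/(4Dt)), with n_e·A the pore (flow) area.
Plume center vt = 0.037 × 1900 = 70.3 m, so the well at 53 m is 17.3 m upgradient of the peak.
√(4πDt) = 91.41 m, giving peak height M/(n_e·A·√(4πDt)) = 97/(0.43 × 3.7 × 91.41) = 0.6670 kg/m³.
(x−vt)²/(4Dt) = (-17.3)²/(4 × 0.35 × 1900) = 0.1125; exp(−0.1125) = 0.8936.
C = 0.6670 × 0.8936 = 0.596 kg/m³.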